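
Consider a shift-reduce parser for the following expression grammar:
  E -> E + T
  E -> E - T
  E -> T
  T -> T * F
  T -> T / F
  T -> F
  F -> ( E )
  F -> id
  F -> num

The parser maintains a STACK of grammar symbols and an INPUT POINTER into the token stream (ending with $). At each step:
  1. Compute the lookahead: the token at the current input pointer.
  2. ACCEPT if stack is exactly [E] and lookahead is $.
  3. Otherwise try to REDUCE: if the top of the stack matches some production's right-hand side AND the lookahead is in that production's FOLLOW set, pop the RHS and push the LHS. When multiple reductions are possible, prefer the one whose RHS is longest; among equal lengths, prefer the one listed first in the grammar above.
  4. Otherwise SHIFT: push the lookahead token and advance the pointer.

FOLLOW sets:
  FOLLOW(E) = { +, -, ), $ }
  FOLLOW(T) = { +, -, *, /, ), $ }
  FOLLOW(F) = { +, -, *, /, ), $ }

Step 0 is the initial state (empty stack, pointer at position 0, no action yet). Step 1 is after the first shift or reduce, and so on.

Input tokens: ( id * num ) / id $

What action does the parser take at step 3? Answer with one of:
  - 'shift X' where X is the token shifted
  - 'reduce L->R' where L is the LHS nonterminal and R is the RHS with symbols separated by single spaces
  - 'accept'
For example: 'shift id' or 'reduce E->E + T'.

Step 1: shift (. Stack=[(] ptr=1 lookahead=id remaining=[id * num ) / id $]
Step 2: shift id. Stack=[( id] ptr=2 lookahead=* remaining=[* num ) / id $]
Step 3: reduce F->id. Stack=[( F] ptr=2 lookahead=* remaining=[* num ) / id $]

Answer: reduce F->id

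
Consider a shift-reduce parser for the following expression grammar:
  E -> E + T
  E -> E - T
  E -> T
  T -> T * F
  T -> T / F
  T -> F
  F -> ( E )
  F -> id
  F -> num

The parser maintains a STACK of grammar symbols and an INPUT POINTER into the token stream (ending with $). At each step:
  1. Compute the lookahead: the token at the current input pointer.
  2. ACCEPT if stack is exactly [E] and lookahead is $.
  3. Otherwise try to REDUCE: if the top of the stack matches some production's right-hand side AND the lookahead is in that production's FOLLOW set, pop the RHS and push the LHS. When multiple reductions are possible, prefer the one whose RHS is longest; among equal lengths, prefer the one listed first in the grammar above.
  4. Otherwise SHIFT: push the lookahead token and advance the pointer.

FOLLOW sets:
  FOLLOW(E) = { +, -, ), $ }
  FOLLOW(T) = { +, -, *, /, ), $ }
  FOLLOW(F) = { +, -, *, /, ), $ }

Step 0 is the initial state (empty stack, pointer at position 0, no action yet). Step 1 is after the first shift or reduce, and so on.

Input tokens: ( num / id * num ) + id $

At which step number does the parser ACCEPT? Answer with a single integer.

Step 1: shift (. Stack=[(] ptr=1 lookahead=num remaining=[num / id * num ) + id $]
Step 2: shift num. Stack=[( num] ptr=2 lookahead=/ remaining=[/ id * num ) + id $]
Step 3: reduce F->num. Stack=[( F] ptr=2 lookahead=/ remaining=[/ id * num ) + id $]
Step 4: reduce T->F. Stack=[( T] ptr=2 lookahead=/ remaining=[/ id * num ) + id $]
Step 5: shift /. Stack=[( T /] ptr=3 lookahead=id remaining=[id * num ) + id $]
Step 6: shift id. Stack=[( T / id] ptr=4 lookahead=* remaining=[* num ) + id $]
Step 7: reduce F->id. Stack=[( T / F] ptr=4 lookahead=* remaining=[* num ) + id $]
Step 8: reduce T->T / F. Stack=[( T] ptr=4 lookahead=* remaining=[* num ) + id $]
Step 9: shift *. Stack=[( T *] ptr=5 lookahead=num remaining=[num ) + id $]
Step 10: shift num. Stack=[( T * num] ptr=6 lookahead=) remaining=[) + id $]
Step 11: reduce F->num. Stack=[( T * F] ptr=6 lookahead=) remaining=[) + id $]
Step 12: reduce T->T * F. Stack=[( T] ptr=6 lookahead=) remaining=[) + id $]
Step 13: reduce E->T. Stack=[( E] ptr=6 lookahead=) remaining=[) + id $]
Step 14: shift ). Stack=[( E )] ptr=7 lookahead=+ remaining=[+ id $]
Step 15: reduce F->( E ). Stack=[F] ptr=7 lookahead=+ remaining=[+ id $]
Step 16: reduce T->F. Stack=[T] ptr=7 lookahead=+ remaining=[+ id $]
Step 17: reduce E->T. Stack=[E] ptr=7 lookahead=+ remaining=[+ id $]
Step 18: shift +. Stack=[E +] ptr=8 lookahead=id remaining=[id $]
Step 19: shift id. Stack=[E + id] ptr=9 lookahead=$ remaining=[$]
Step 20: reduce F->id. Stack=[E + F] ptr=9 lookahead=$ remaining=[$]
Step 21: reduce T->F. Stack=[E + T] ptr=9 lookahead=$ remaining=[$]
Step 22: reduce E->E + T. Stack=[E] ptr=9 lookahead=$ remaining=[$]
Step 23: accept. Stack=[E] ptr=9 lookahead=$ remaining=[$]

Answer: 23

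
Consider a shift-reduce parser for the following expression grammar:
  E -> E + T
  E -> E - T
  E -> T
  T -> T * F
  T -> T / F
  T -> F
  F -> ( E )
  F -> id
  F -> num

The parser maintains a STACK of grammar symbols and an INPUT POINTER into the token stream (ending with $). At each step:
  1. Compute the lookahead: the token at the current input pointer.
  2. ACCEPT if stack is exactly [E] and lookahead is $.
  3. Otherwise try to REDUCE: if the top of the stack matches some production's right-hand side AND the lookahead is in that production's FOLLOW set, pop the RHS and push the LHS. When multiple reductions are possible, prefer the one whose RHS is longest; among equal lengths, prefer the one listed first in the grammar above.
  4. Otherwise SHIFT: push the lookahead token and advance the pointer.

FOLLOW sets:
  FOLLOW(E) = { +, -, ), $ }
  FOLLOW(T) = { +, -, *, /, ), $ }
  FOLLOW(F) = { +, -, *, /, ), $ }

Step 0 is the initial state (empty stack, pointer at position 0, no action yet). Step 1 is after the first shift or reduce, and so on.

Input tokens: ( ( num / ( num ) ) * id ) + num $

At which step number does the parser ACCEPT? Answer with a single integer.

Step 1: shift (. Stack=[(] ptr=1 lookahead=( remaining=[( num / ( num ) ) * id ) + num $]
Step 2: shift (. Stack=[( (] ptr=2 lookahead=num remaining=[num / ( num ) ) * id ) + num $]
Step 3: shift num. Stack=[( ( num] ptr=3 lookahead=/ remaining=[/ ( num ) ) * id ) + num $]
Step 4: reduce F->num. Stack=[( ( F] ptr=3 lookahead=/ remaining=[/ ( num ) ) * id ) + num $]
Step 5: reduce T->F. Stack=[( ( T] ptr=3 lookahead=/ remaining=[/ ( num ) ) * id ) + num $]
Step 6: shift /. Stack=[( ( T /] ptr=4 lookahead=( remaining=[( num ) ) * id ) + num $]
Step 7: shift (. Stack=[( ( T / (] ptr=5 lookahead=num remaining=[num ) ) * id ) + num $]
Step 8: shift num. Stack=[( ( T / ( num] ptr=6 lookahead=) remaining=[) ) * id ) + num $]
Step 9: reduce F->num. Stack=[( ( T / ( F] ptr=6 lookahead=) remaining=[) ) * id ) + num $]
Step 10: reduce T->F. Stack=[( ( T / ( T] ptr=6 lookahead=) remaining=[) ) * id ) + num $]
Step 11: reduce E->T. Stack=[( ( T / ( E] ptr=6 lookahead=) remaining=[) ) * id ) + num $]
Step 12: shift ). Stack=[( ( T / ( E )] ptr=7 lookahead=) remaining=[) * id ) + num $]
Step 13: reduce F->( E ). Stack=[( ( T / F] ptr=7 lookahead=) remaining=[) * id ) + num $]
Step 14: reduce T->T / F. Stack=[( ( T] ptr=7 lookahead=) remaining=[) * id ) + num $]
Step 15: reduce E->T. Stack=[( ( E] ptr=7 lookahead=) remaining=[) * id ) + num $]
Step 16: shift ). Stack=[( ( E )] ptr=8 lookahead=* remaining=[* id ) + num $]
Step 17: reduce F->( E ). Stack=[( F] ptr=8 lookahead=* remaining=[* id ) + num $]
Step 18: reduce T->F. Stack=[( T] ptr=8 lookahead=* remaining=[* id ) + num $]
Step 19: shift *. Stack=[( T *] ptr=9 lookahead=id remaining=[id ) + num $]
Step 20: shift id. Stack=[( T * id] ptr=10 lookahead=) remaining=[) + num $]
Step 21: reduce F->id. Stack=[( T * F] ptr=10 lookahead=) remaining=[) + num $]
Step 22: reduce T->T * F. Stack=[( T] ptr=10 lookahead=) remaining=[) + num $]
Step 23: reduce E->T. Stack=[( E] ptr=10 lookahead=) remaining=[) + num $]
Step 24: shift ). Stack=[( E )] ptr=11 lookahead=+ remaining=[+ num $]
Step 25: reduce F->( E ). Stack=[F] ptr=11 lookahead=+ remaining=[+ num $]
Step 26: reduce T->F. Stack=[T] ptr=11 lookahead=+ remaining=[+ num $]
Step 27: reduce E->T. Stack=[E] ptr=11 lookahead=+ remaining=[+ num $]
Step 28: shift +. Stack=[E +] ptr=12 lookahead=num remaining=[num $]
Step 29: shift num. Stack=[E + num] ptr=13 lookahead=$ remaining=[$]
Step 30: reduce F->num. Stack=[E + F] ptr=13 lookahead=$ remaining=[$]
Step 31: reduce T->F. Stack=[E + T] ptr=13 lookahead=$ remaining=[$]
Step 32: reduce E->E + T. Stack=[E] ptr=13 lookahead=$ remaining=[$]
Step 33: accept. Stack=[E] ptr=13 lookahead=$ remaining=[$]

Answer: 33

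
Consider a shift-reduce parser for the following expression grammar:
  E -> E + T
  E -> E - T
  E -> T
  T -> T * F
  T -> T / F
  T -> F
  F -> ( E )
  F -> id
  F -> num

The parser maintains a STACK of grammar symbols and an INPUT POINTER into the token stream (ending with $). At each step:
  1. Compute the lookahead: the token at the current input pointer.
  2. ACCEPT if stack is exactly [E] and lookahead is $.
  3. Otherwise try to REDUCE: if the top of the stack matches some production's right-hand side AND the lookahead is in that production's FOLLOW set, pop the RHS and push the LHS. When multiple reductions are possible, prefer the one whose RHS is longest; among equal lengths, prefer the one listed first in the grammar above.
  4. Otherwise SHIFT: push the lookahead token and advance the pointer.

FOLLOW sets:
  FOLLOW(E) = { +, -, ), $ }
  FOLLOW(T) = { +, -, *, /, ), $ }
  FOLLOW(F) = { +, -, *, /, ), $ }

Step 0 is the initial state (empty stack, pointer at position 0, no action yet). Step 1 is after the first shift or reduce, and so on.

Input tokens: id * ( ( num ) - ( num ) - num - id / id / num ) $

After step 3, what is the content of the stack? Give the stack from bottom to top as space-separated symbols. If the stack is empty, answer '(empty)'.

Step 1: shift id. Stack=[id] ptr=1 lookahead=* remaining=[* ( ( num ) - ( num ) - num - id / id / num ) $]
Step 2: reduce F->id. Stack=[F] ptr=1 lookahead=* remaining=[* ( ( num ) - ( num ) - num - id / id / num ) $]
Step 3: reduce T->F. Stack=[T] ptr=1 lookahead=* remaining=[* ( ( num ) - ( num ) - num - id / id / num ) $]

Answer: T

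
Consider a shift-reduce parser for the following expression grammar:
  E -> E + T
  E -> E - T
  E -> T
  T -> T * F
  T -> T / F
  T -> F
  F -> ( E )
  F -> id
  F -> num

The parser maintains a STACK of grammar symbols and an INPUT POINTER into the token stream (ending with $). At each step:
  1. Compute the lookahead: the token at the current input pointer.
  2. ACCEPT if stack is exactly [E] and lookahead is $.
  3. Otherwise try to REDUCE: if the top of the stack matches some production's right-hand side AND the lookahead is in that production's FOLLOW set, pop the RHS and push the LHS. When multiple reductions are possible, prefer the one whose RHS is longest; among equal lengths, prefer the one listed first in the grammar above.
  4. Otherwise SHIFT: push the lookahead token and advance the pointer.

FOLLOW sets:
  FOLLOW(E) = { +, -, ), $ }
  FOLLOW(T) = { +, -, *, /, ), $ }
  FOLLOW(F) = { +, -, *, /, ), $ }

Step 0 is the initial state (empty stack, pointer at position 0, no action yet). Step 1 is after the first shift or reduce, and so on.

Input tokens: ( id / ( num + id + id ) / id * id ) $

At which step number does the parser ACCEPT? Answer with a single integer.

Answer: 37

Derivation:
Step 1: shift (. Stack=[(] ptr=1 lookahead=id remaining=[id / ( num + id + id ) / id * id ) $]
Step 2: shift id. Stack=[( id] ptr=2 lookahead=/ remaining=[/ ( num + id + id ) / id * id ) $]
Step 3: reduce F->id. Stack=[( F] ptr=2 lookahead=/ remaining=[/ ( num + id + id ) / id * id ) $]
Step 4: reduce T->F. Stack=[( T] ptr=2 lookahead=/ remaining=[/ ( num + id + id ) / id * id ) $]
Step 5: shift /. Stack=[( T /] ptr=3 lookahead=( remaining=[( num + id + id ) / id * id ) $]
Step 6: shift (. Stack=[( T / (] ptr=4 lookahead=num remaining=[num + id + id ) / id * id ) $]
Step 7: shift num. Stack=[( T / ( num] ptr=5 lookahead=+ remaining=[+ id + id ) / id * id ) $]
Step 8: reduce F->num. Stack=[( T / ( F] ptr=5 lookahead=+ remaining=[+ id + id ) / id * id ) $]
Step 9: reduce T->F. Stack=[( T / ( T] ptr=5 lookahead=+ remaining=[+ id + id ) / id * id ) $]
Step 10: reduce E->T. Stack=[( T / ( E] ptr=5 lookahead=+ remaining=[+ id + id ) / id * id ) $]
Step 11: shift +. Stack=[( T / ( E +] ptr=6 lookahead=id remaining=[id + id ) / id * id ) $]
Step 12: shift id. Stack=[( T / ( E + id] ptr=7 lookahead=+ remaining=[+ id ) / id * id ) $]
Step 13: reduce F->id. Stack=[( T / ( E + F] ptr=7 lookahead=+ remaining=[+ id ) / id * id ) $]
Step 14: reduce T->F. Stack=[( T / ( E + T] ptr=7 lookahead=+ remaining=[+ id ) / id * id ) $]
Step 15: reduce E->E + T. Stack=[( T / ( E] ptr=7 lookahead=+ remaining=[+ id ) / id * id ) $]
Step 16: shift +. Stack=[( T / ( E +] ptr=8 lookahead=id remaining=[id ) / id * id ) $]
Step 17: shift id. Stack=[( T / ( E + id] ptr=9 lookahead=) remaining=[) / id * id ) $]
Step 18: reduce F->id. Stack=[( T / ( E + F] ptr=9 lookahead=) remaining=[) / id * id ) $]
Step 19: reduce T->F. Stack=[( T / ( E + T] ptr=9 lookahead=) remaining=[) / id * id ) $]
Step 20: reduce E->E + T. Stack=[( T / ( E] ptr=9 lookahead=) remaining=[) / id * id ) $]
Step 21: shift ). Stack=[( T / ( E )] ptr=10 lookahead=/ remaining=[/ id * id ) $]
Step 22: reduce F->( E ). Stack=[( T / F] ptr=10 lookahead=/ remaining=[/ id * id ) $]
Step 23: reduce T->T / F. Stack=[( T] ptr=10 lookahead=/ remaining=[/ id * id ) $]
Step 24: shift /. Stack=[( T /] ptr=11 lookahead=id remaining=[id * id ) $]
Step 25: shift id. Stack=[( T / id] ptr=12 lookahead=* remaining=[* id ) $]
Step 26: reduce F->id. Stack=[( T / F] ptr=12 lookahead=* remaining=[* id ) $]
Step 27: reduce T->T / F. Stack=[( T] ptr=12 lookahead=* remaining=[* id ) $]
Step 28: shift *. Stack=[( T *] ptr=13 lookahead=id remaining=[id ) $]
Step 29: shift id. Stack=[( T * id] ptr=14 lookahead=) remaining=[) $]
Step 30: reduce F->id. Stack=[( T * F] ptr=14 lookahead=) remaining=[) $]
Step 31: reduce T->T * F. Stack=[( T] ptr=14 lookahead=) remaining=[) $]
Step 32: reduce E->T. Stack=[( E] ptr=14 lookahead=) remaining=[) $]
Step 33: shift ). Stack=[( E )] ptr=15 lookahead=$ remaining=[$]
Step 34: reduce F->( E ). Stack=[F] ptr=15 lookahead=$ remaining=[$]
Step 35: reduce T->F. Stack=[T] ptr=15 lookahead=$ remaining=[$]
Step 36: reduce E->T. Stack=[E] ptr=15 lookahead=$ remaining=[$]
Step 37: accept. Stack=[E] ptr=15 lookahead=$ remaining=[$]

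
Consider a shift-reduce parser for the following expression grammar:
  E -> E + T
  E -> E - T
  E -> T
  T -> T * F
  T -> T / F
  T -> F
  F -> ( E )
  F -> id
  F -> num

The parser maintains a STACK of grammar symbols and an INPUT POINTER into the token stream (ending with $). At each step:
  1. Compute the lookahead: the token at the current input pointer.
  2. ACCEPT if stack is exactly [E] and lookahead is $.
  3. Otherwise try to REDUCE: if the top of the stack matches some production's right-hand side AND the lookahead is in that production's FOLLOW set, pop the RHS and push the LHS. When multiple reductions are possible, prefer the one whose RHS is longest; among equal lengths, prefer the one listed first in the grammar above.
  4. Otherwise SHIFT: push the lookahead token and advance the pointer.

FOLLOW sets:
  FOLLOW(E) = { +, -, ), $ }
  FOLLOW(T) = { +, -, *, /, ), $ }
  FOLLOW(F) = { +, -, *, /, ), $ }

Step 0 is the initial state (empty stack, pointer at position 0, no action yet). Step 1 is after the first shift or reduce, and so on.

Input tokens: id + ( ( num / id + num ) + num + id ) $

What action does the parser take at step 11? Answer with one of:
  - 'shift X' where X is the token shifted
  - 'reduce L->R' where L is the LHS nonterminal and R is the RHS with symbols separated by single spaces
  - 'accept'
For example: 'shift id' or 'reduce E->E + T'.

Answer: shift /

Derivation:
Step 1: shift id. Stack=[id] ptr=1 lookahead=+ remaining=[+ ( ( num / id + num ) + num + id ) $]
Step 2: reduce F->id. Stack=[F] ptr=1 lookahead=+ remaining=[+ ( ( num / id + num ) + num + id ) $]
Step 3: reduce T->F. Stack=[T] ptr=1 lookahead=+ remaining=[+ ( ( num / id + num ) + num + id ) $]
Step 4: reduce E->T. Stack=[E] ptr=1 lookahead=+ remaining=[+ ( ( num / id + num ) + num + id ) $]
Step 5: shift +. Stack=[E +] ptr=2 lookahead=( remaining=[( ( num / id + num ) + num + id ) $]
Step 6: shift (. Stack=[E + (] ptr=3 lookahead=( remaining=[( num / id + num ) + num + id ) $]
Step 7: shift (. Stack=[E + ( (] ptr=4 lookahead=num remaining=[num / id + num ) + num + id ) $]
Step 8: shift num. Stack=[E + ( ( num] ptr=5 lookahead=/ remaining=[/ id + num ) + num + id ) $]
Step 9: reduce F->num. Stack=[E + ( ( F] ptr=5 lookahead=/ remaining=[/ id + num ) + num + id ) $]
Step 10: reduce T->F. Stack=[E + ( ( T] ptr=5 lookahead=/ remaining=[/ id + num ) + num + id ) $]
Step 11: shift /. Stack=[E + ( ( T /] ptr=6 lookahead=id remaining=[id + num ) + num + id ) $]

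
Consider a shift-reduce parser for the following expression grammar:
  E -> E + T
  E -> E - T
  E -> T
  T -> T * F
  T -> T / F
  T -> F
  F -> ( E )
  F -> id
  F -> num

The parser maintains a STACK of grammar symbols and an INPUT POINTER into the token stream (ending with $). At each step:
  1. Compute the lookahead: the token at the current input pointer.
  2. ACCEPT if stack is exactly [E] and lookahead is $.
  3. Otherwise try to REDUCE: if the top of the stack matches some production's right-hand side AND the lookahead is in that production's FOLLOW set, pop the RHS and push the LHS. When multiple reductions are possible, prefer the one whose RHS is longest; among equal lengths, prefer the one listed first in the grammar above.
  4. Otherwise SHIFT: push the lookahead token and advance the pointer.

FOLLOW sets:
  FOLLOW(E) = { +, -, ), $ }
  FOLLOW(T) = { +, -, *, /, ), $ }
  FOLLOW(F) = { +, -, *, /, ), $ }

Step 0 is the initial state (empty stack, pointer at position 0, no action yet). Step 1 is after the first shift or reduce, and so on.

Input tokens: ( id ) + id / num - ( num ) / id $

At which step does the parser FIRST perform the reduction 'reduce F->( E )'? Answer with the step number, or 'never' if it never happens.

Step 1: shift (. Stack=[(] ptr=1 lookahead=id remaining=[id ) + id / num - ( num ) / id $]
Step 2: shift id. Stack=[( id] ptr=2 lookahead=) remaining=[) + id / num - ( num ) / id $]
Step 3: reduce F->id. Stack=[( F] ptr=2 lookahead=) remaining=[) + id / num - ( num ) / id $]
Step 4: reduce T->F. Stack=[( T] ptr=2 lookahead=) remaining=[) + id / num - ( num ) / id $]
Step 5: reduce E->T. Stack=[( E] ptr=2 lookahead=) remaining=[) + id / num - ( num ) / id $]
Step 6: shift ). Stack=[( E )] ptr=3 lookahead=+ remaining=[+ id / num - ( num ) / id $]
Step 7: reduce F->( E ). Stack=[F] ptr=3 lookahead=+ remaining=[+ id / num - ( num ) / id $]

Answer: 7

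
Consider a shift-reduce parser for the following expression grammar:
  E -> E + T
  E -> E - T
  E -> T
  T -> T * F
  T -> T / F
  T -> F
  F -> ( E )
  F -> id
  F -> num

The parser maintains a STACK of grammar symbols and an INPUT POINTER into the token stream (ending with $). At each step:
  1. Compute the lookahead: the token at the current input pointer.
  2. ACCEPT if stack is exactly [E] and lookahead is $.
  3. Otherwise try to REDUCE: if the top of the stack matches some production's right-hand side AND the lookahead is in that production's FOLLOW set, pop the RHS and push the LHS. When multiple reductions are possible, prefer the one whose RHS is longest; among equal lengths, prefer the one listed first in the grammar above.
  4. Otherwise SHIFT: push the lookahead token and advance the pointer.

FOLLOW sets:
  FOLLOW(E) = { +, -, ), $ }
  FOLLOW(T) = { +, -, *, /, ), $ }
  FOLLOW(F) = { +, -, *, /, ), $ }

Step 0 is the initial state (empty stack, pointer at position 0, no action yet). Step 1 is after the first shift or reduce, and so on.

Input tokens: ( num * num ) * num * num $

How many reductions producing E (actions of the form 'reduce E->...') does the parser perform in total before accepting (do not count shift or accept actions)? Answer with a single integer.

Step 1: shift (. Stack=[(] ptr=1 lookahead=num remaining=[num * num ) * num * num $]
Step 2: shift num. Stack=[( num] ptr=2 lookahead=* remaining=[* num ) * num * num $]
Step 3: reduce F->num. Stack=[( F] ptr=2 lookahead=* remaining=[* num ) * num * num $]
Step 4: reduce T->F. Stack=[( T] ptr=2 lookahead=* remaining=[* num ) * num * num $]
Step 5: shift *. Stack=[( T *] ptr=3 lookahead=num remaining=[num ) * num * num $]
Step 6: shift num. Stack=[( T * num] ptr=4 lookahead=) remaining=[) * num * num $]
Step 7: reduce F->num. Stack=[( T * F] ptr=4 lookahead=) remaining=[) * num * num $]
Step 8: reduce T->T * F. Stack=[( T] ptr=4 lookahead=) remaining=[) * num * num $]
Step 9: reduce E->T. Stack=[( E] ptr=4 lookahead=) remaining=[) * num * num $]
Step 10: shift ). Stack=[( E )] ptr=5 lookahead=* remaining=[* num * num $]
Step 11: reduce F->( E ). Stack=[F] ptr=5 lookahead=* remaining=[* num * num $]
Step 12: reduce T->F. Stack=[T] ptr=5 lookahead=* remaining=[* num * num $]
Step 13: shift *. Stack=[T *] ptr=6 lookahead=num remaining=[num * num $]
Step 14: shift num. Stack=[T * num] ptr=7 lookahead=* remaining=[* num $]
Step 15: reduce F->num. Stack=[T * F] ptr=7 lookahead=* remaining=[* num $]
Step 16: reduce T->T * F. Stack=[T] ptr=7 lookahead=* remaining=[* num $]
Step 17: shift *. Stack=[T *] ptr=8 lookahead=num remaining=[num $]
Step 18: shift num. Stack=[T * num] ptr=9 lookahead=$ remaining=[$]
Step 19: reduce F->num. Stack=[T * F] ptr=9 lookahead=$ remaining=[$]
Step 20: reduce T->T * F. Stack=[T] ptr=9 lookahead=$ remaining=[$]
Step 21: reduce E->T. Stack=[E] ptr=9 lookahead=$ remaining=[$]
Step 22: accept. Stack=[E] ptr=9 lookahead=$ remaining=[$]

Answer: 2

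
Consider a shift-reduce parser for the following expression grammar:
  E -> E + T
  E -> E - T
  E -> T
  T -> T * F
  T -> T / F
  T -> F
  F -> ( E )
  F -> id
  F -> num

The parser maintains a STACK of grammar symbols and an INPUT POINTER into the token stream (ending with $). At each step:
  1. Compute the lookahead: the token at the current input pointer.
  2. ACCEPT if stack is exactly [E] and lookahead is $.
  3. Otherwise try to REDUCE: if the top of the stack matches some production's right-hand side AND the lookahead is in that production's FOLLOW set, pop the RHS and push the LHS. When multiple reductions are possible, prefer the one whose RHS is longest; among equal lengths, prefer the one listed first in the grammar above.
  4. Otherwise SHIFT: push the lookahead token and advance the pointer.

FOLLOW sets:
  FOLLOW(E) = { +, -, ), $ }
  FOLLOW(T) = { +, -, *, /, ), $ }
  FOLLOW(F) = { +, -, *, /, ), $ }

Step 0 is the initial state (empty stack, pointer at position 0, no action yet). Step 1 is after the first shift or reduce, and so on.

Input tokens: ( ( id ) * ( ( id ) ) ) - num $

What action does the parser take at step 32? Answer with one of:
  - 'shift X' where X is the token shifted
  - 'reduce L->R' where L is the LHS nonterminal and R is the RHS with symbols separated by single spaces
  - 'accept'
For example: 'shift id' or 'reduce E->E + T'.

Step 1: shift (. Stack=[(] ptr=1 lookahead=( remaining=[( id ) * ( ( id ) ) ) - num $]
Step 2: shift (. Stack=[( (] ptr=2 lookahead=id remaining=[id ) * ( ( id ) ) ) - num $]
Step 3: shift id. Stack=[( ( id] ptr=3 lookahead=) remaining=[) * ( ( id ) ) ) - num $]
Step 4: reduce F->id. Stack=[( ( F] ptr=3 lookahead=) remaining=[) * ( ( id ) ) ) - num $]
Step 5: reduce T->F. Stack=[( ( T] ptr=3 lookahead=) remaining=[) * ( ( id ) ) ) - num $]
Step 6: reduce E->T. Stack=[( ( E] ptr=3 lookahead=) remaining=[) * ( ( id ) ) ) - num $]
Step 7: shift ). Stack=[( ( E )] ptr=4 lookahead=* remaining=[* ( ( id ) ) ) - num $]
Step 8: reduce F->( E ). Stack=[( F] ptr=4 lookahead=* remaining=[* ( ( id ) ) ) - num $]
Step 9: reduce T->F. Stack=[( T] ptr=4 lookahead=* remaining=[* ( ( id ) ) ) - num $]
Step 10: shift *. Stack=[( T *] ptr=5 lookahead=( remaining=[( ( id ) ) ) - num $]
Step 11: shift (. Stack=[( T * (] ptr=6 lookahead=( remaining=[( id ) ) ) - num $]
Step 12: shift (. Stack=[( T * ( (] ptr=7 lookahead=id remaining=[id ) ) ) - num $]
Step 13: shift id. Stack=[( T * ( ( id] ptr=8 lookahead=) remaining=[) ) ) - num $]
Step 14: reduce F->id. Stack=[( T * ( ( F] ptr=8 lookahead=) remaining=[) ) ) - num $]
Step 15: reduce T->F. Stack=[( T * ( ( T] ptr=8 lookahead=) remaining=[) ) ) - num $]
Step 16: reduce E->T. Stack=[( T * ( ( E] ptr=8 lookahead=) remaining=[) ) ) - num $]
Step 17: shift ). Stack=[( T * ( ( E )] ptr=9 lookahead=) remaining=[) ) - num $]
Step 18: reduce F->( E ). Stack=[( T * ( F] ptr=9 lookahead=) remaining=[) ) - num $]
Step 19: reduce T->F. Stack=[( T * ( T] ptr=9 lookahead=) remaining=[) ) - num $]
Step 20: reduce E->T. Stack=[( T * ( E] ptr=9 lookahead=) remaining=[) ) - num $]
Step 21: shift ). Stack=[( T * ( E )] ptr=10 lookahead=) remaining=[) - num $]
Step 22: reduce F->( E ). Stack=[( T * F] ptr=10 lookahead=) remaining=[) - num $]
Step 23: reduce T->T * F. Stack=[( T] ptr=10 lookahead=) remaining=[) - num $]
Step 24: reduce E->T. Stack=[( E] ptr=10 lookahead=) remaining=[) - num $]
Step 25: shift ). Stack=[( E )] ptr=11 lookahead=- remaining=[- num $]
Step 26: reduce F->( E ). Stack=[F] ptr=11 lookahead=- remaining=[- num $]
Step 27: reduce T->F. Stack=[T] ptr=11 lookahead=- remaining=[- num $]
Step 28: reduce E->T. Stack=[E] ptr=11 lookahead=- remaining=[- num $]
Step 29: shift -. Stack=[E -] ptr=12 lookahead=num remaining=[num $]
Step 30: shift num. Stack=[E - num] ptr=13 lookahead=$ remaining=[$]
Step 31: reduce F->num. Stack=[E - F] ptr=13 lookahead=$ remaining=[$]
Step 32: reduce T->F. Stack=[E - T] ptr=13 lookahead=$ remaining=[$]

Answer: reduce T->F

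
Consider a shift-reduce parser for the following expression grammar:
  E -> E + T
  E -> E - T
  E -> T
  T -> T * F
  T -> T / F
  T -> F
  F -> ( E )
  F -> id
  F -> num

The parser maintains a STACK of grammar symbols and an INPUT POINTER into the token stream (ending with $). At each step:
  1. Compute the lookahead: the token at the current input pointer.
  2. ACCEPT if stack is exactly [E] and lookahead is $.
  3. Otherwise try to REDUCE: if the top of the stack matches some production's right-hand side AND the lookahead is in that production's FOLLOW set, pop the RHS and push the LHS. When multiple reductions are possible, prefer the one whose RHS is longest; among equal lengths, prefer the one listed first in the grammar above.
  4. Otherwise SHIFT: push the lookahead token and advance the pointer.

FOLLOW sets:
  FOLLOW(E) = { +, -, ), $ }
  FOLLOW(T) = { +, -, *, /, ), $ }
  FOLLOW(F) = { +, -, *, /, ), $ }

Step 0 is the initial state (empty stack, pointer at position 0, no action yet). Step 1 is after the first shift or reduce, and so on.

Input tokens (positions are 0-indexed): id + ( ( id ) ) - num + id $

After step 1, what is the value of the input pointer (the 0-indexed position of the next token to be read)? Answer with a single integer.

Answer: 1

Derivation:
Step 1: shift id. Stack=[id] ptr=1 lookahead=+ remaining=[+ ( ( id ) ) - num + id $]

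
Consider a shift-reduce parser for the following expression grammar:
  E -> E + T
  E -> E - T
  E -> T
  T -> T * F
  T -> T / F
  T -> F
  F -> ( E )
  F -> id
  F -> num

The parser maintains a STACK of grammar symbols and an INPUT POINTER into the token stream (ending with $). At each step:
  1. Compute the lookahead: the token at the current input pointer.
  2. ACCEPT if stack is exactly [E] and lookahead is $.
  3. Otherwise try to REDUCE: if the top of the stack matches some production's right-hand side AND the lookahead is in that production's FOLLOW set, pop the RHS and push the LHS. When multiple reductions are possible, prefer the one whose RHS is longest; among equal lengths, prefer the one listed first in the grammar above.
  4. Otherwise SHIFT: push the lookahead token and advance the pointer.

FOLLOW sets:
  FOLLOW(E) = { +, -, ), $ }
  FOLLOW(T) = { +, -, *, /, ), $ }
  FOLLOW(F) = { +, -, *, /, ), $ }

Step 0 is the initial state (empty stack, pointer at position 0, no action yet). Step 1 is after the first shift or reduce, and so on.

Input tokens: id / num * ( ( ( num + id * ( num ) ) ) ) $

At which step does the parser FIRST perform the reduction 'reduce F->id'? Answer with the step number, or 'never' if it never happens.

Answer: 2

Derivation:
Step 1: shift id. Stack=[id] ptr=1 lookahead=/ remaining=[/ num * ( ( ( num + id * ( num ) ) ) ) $]
Step 2: reduce F->id. Stack=[F] ptr=1 lookahead=/ remaining=[/ num * ( ( ( num + id * ( num ) ) ) ) $]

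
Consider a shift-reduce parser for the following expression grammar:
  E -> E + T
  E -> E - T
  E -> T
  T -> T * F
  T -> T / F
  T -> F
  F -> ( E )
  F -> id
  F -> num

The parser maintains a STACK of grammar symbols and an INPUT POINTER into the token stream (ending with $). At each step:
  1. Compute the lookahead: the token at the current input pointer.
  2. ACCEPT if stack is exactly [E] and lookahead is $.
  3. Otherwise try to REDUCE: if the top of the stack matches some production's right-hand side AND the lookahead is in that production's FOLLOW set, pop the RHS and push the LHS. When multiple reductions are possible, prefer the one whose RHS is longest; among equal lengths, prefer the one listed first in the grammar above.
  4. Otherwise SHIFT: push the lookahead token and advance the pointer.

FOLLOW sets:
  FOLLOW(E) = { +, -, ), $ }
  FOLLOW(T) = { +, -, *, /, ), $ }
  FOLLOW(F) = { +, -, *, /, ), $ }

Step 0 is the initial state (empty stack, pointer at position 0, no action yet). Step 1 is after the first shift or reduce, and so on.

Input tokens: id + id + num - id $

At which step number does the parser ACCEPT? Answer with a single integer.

Step 1: shift id. Stack=[id] ptr=1 lookahead=+ remaining=[+ id + num - id $]
Step 2: reduce F->id. Stack=[F] ptr=1 lookahead=+ remaining=[+ id + num - id $]
Step 3: reduce T->F. Stack=[T] ptr=1 lookahead=+ remaining=[+ id + num - id $]
Step 4: reduce E->T. Stack=[E] ptr=1 lookahead=+ remaining=[+ id + num - id $]
Step 5: shift +. Stack=[E +] ptr=2 lookahead=id remaining=[id + num - id $]
Step 6: shift id. Stack=[E + id] ptr=3 lookahead=+ remaining=[+ num - id $]
Step 7: reduce F->id. Stack=[E + F] ptr=3 lookahead=+ remaining=[+ num - id $]
Step 8: reduce T->F. Stack=[E + T] ptr=3 lookahead=+ remaining=[+ num - id $]
Step 9: reduce E->E + T. Stack=[E] ptr=3 lookahead=+ remaining=[+ num - id $]
Step 10: shift +. Stack=[E +] ptr=4 lookahead=num remaining=[num - id $]
Step 11: shift num. Stack=[E + num] ptr=5 lookahead=- remaining=[- id $]
Step 12: reduce F->num. Stack=[E + F] ptr=5 lookahead=- remaining=[- id $]
Step 13: reduce T->F. Stack=[E + T] ptr=5 lookahead=- remaining=[- id $]
Step 14: reduce E->E + T. Stack=[E] ptr=5 lookahead=- remaining=[- id $]
Step 15: shift -. Stack=[E -] ptr=6 lookahead=id remaining=[id $]
Step 16: shift id. Stack=[E - id] ptr=7 lookahead=$ remaining=[$]
Step 17: reduce F->id. Stack=[E - F] ptr=7 lookahead=$ remaining=[$]
Step 18: reduce T->F. Stack=[E - T] ptr=7 lookahead=$ remaining=[$]
Step 19: reduce E->E - T. Stack=[E] ptr=7 lookahead=$ remaining=[$]
Step 20: accept. Stack=[E] ptr=7 lookahead=$ remaining=[$]

Answer: 20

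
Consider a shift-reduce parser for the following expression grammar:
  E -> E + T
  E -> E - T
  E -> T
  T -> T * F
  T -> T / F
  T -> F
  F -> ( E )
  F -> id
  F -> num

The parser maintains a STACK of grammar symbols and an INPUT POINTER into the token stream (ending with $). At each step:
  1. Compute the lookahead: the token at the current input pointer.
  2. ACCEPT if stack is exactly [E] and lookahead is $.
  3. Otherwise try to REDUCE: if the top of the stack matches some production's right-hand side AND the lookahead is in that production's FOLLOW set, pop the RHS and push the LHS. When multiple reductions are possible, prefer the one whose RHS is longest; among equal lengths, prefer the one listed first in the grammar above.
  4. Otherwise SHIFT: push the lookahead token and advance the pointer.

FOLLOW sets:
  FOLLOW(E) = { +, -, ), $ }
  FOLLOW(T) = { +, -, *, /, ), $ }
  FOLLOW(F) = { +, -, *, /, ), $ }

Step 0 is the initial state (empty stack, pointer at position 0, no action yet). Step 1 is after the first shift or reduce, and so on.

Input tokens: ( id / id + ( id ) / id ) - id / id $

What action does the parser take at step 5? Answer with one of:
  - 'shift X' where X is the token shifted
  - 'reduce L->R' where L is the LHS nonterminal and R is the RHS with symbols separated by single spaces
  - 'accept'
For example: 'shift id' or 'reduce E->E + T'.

Step 1: shift (. Stack=[(] ptr=1 lookahead=id remaining=[id / id + ( id ) / id ) - id / id $]
Step 2: shift id. Stack=[( id] ptr=2 lookahead=/ remaining=[/ id + ( id ) / id ) - id / id $]
Step 3: reduce F->id. Stack=[( F] ptr=2 lookahead=/ remaining=[/ id + ( id ) / id ) - id / id $]
Step 4: reduce T->F. Stack=[( T] ptr=2 lookahead=/ remaining=[/ id + ( id ) / id ) - id / id $]
Step 5: shift /. Stack=[( T /] ptr=3 lookahead=id remaining=[id + ( id ) / id ) - id / id $]

Answer: shift /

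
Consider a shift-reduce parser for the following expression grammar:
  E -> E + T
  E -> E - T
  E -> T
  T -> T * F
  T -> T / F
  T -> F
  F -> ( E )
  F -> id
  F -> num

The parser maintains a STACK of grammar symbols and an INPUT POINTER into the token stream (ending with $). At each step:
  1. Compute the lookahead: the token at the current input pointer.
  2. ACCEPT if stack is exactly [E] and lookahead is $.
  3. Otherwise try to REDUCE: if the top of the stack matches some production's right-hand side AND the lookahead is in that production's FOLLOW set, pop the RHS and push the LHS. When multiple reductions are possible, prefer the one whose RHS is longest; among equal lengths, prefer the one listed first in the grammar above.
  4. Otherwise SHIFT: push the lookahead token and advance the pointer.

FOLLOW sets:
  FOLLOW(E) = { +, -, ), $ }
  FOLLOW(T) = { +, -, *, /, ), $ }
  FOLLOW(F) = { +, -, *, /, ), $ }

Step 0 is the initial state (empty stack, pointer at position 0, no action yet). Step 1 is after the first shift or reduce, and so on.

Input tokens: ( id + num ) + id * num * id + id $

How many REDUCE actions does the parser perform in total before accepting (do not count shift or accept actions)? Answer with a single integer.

Step 1: shift (. Stack=[(] ptr=1 lookahead=id remaining=[id + num ) + id * num * id + id $]
Step 2: shift id. Stack=[( id] ptr=2 lookahead=+ remaining=[+ num ) + id * num * id + id $]
Step 3: reduce F->id. Stack=[( F] ptr=2 lookahead=+ remaining=[+ num ) + id * num * id + id $]
Step 4: reduce T->F. Stack=[( T] ptr=2 lookahead=+ remaining=[+ num ) + id * num * id + id $]
Step 5: reduce E->T. Stack=[( E] ptr=2 lookahead=+ remaining=[+ num ) + id * num * id + id $]
Step 6: shift +. Stack=[( E +] ptr=3 lookahead=num remaining=[num ) + id * num * id + id $]
Step 7: shift num. Stack=[( E + num] ptr=4 lookahead=) remaining=[) + id * num * id + id $]
Step 8: reduce F->num. Stack=[( E + F] ptr=4 lookahead=) remaining=[) + id * num * id + id $]
Step 9: reduce T->F. Stack=[( E + T] ptr=4 lookahead=) remaining=[) + id * num * id + id $]
Step 10: reduce E->E + T. Stack=[( E] ptr=4 lookahead=) remaining=[) + id * num * id + id $]
Step 11: shift ). Stack=[( E )] ptr=5 lookahead=+ remaining=[+ id * num * id + id $]
Step 12: reduce F->( E ). Stack=[F] ptr=5 lookahead=+ remaining=[+ id * num * id + id $]
Step 13: reduce T->F. Stack=[T] ptr=5 lookahead=+ remaining=[+ id * num * id + id $]
Step 14: reduce E->T. Stack=[E] ptr=5 lookahead=+ remaining=[+ id * num * id + id $]
Step 15: shift +. Stack=[E +] ptr=6 lookahead=id remaining=[id * num * id + id $]
Step 16: shift id. Stack=[E + id] ptr=7 lookahead=* remaining=[* num * id + id $]
Step 17: reduce F->id. Stack=[E + F] ptr=7 lookahead=* remaining=[* num * id + id $]
Step 18: reduce T->F. Stack=[E + T] ptr=7 lookahead=* remaining=[* num * id + id $]
Step 19: shift *. Stack=[E + T *] ptr=8 lookahead=num remaining=[num * id + id $]
Step 20: shift num. Stack=[E + T * num] ptr=9 lookahead=* remaining=[* id + id $]
Step 21: reduce F->num. Stack=[E + T * F] ptr=9 lookahead=* remaining=[* id + id $]
Step 22: reduce T->T * F. Stack=[E + T] ptr=9 lookahead=* remaining=[* id + id $]
Step 23: shift *. Stack=[E + T *] ptr=10 lookahead=id remaining=[id + id $]
Step 24: shift id. Stack=[E + T * id] ptr=11 lookahead=+ remaining=[+ id $]
Step 25: reduce F->id. Stack=[E + T * F] ptr=11 lookahead=+ remaining=[+ id $]
Step 26: reduce T->T * F. Stack=[E + T] ptr=11 lookahead=+ remaining=[+ id $]
Step 27: reduce E->E + T. Stack=[E] ptr=11 lookahead=+ remaining=[+ id $]
Step 28: shift +. Stack=[E +] ptr=12 lookahead=id remaining=[id $]
Step 29: shift id. Stack=[E + id] ptr=13 lookahead=$ remaining=[$]
Step 30: reduce F->id. Stack=[E + F] ptr=13 lookahead=$ remaining=[$]
Step 31: reduce T->F. Stack=[E + T] ptr=13 lookahead=$ remaining=[$]
Step 32: reduce E->E + T. Stack=[E] ptr=13 lookahead=$ remaining=[$]
Step 33: accept. Stack=[E] ptr=13 lookahead=$ remaining=[$]

Answer: 19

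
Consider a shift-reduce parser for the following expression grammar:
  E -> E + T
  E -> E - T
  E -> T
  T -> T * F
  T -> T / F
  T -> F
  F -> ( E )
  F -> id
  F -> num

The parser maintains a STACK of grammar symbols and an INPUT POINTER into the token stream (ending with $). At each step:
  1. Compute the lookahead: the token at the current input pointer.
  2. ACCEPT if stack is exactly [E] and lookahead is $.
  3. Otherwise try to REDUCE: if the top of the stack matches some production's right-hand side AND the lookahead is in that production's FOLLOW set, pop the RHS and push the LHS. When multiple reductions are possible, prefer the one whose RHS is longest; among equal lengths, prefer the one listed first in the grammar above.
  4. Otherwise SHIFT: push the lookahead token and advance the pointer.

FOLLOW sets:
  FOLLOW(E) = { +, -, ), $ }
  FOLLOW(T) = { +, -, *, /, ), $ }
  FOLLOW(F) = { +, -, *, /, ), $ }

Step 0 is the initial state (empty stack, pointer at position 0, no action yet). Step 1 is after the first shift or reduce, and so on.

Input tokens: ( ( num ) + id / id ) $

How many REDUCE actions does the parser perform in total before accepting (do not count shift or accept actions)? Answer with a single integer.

Step 1: shift (. Stack=[(] ptr=1 lookahead=( remaining=[( num ) + id / id ) $]
Step 2: shift (. Stack=[( (] ptr=2 lookahead=num remaining=[num ) + id / id ) $]
Step 3: shift num. Stack=[( ( num] ptr=3 lookahead=) remaining=[) + id / id ) $]
Step 4: reduce F->num. Stack=[( ( F] ptr=3 lookahead=) remaining=[) + id / id ) $]
Step 5: reduce T->F. Stack=[( ( T] ptr=3 lookahead=) remaining=[) + id / id ) $]
Step 6: reduce E->T. Stack=[( ( E] ptr=3 lookahead=) remaining=[) + id / id ) $]
Step 7: shift ). Stack=[( ( E )] ptr=4 lookahead=+ remaining=[+ id / id ) $]
Step 8: reduce F->( E ). Stack=[( F] ptr=4 lookahead=+ remaining=[+ id / id ) $]
Step 9: reduce T->F. Stack=[( T] ptr=4 lookahead=+ remaining=[+ id / id ) $]
Step 10: reduce E->T. Stack=[( E] ptr=4 lookahead=+ remaining=[+ id / id ) $]
Step 11: shift +. Stack=[( E +] ptr=5 lookahead=id remaining=[id / id ) $]
Step 12: shift id. Stack=[( E + id] ptr=6 lookahead=/ remaining=[/ id ) $]
Step 13: reduce F->id. Stack=[( E + F] ptr=6 lookahead=/ remaining=[/ id ) $]
Step 14: reduce T->F. Stack=[( E + T] ptr=6 lookahead=/ remaining=[/ id ) $]
Step 15: shift /. Stack=[( E + T /] ptr=7 lookahead=id remaining=[id ) $]
Step 16: shift id. Stack=[( E + T / id] ptr=8 lookahead=) remaining=[) $]
Step 17: reduce F->id. Stack=[( E + T / F] ptr=8 lookahead=) remaining=[) $]
Step 18: reduce T->T / F. Stack=[( E + T] ptr=8 lookahead=) remaining=[) $]
Step 19: reduce E->E + T. Stack=[( E] ptr=8 lookahead=) remaining=[) $]
Step 20: shift ). Stack=[( E )] ptr=9 lookahead=$ remaining=[$]
Step 21: reduce F->( E ). Stack=[F] ptr=9 lookahead=$ remaining=[$]
Step 22: reduce T->F. Stack=[T] ptr=9 lookahead=$ remaining=[$]
Step 23: reduce E->T. Stack=[E] ptr=9 lookahead=$ remaining=[$]
Step 24: accept. Stack=[E] ptr=9 lookahead=$ remaining=[$]

Answer: 14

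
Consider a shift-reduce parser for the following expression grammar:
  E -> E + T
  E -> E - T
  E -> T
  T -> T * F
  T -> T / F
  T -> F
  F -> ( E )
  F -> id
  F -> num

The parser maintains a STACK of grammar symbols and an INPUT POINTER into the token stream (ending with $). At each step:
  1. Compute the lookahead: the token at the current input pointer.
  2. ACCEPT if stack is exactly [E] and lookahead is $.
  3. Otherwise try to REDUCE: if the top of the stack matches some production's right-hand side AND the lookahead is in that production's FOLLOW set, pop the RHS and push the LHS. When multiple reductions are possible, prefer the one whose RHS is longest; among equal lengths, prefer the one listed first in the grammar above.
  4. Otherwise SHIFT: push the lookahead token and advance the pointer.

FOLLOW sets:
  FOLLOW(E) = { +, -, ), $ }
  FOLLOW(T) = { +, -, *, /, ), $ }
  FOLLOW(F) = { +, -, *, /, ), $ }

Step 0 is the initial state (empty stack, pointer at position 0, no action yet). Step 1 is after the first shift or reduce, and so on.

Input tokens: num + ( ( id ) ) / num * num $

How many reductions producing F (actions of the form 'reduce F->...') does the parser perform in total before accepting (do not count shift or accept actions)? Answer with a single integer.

Answer: 6

Derivation:
Step 1: shift num. Stack=[num] ptr=1 lookahead=+ remaining=[+ ( ( id ) ) / num * num $]
Step 2: reduce F->num. Stack=[F] ptr=1 lookahead=+ remaining=[+ ( ( id ) ) / num * num $]
Step 3: reduce T->F. Stack=[T] ptr=1 lookahead=+ remaining=[+ ( ( id ) ) / num * num $]
Step 4: reduce E->T. Stack=[E] ptr=1 lookahead=+ remaining=[+ ( ( id ) ) / num * num $]
Step 5: shift +. Stack=[E +] ptr=2 lookahead=( remaining=[( ( id ) ) / num * num $]
Step 6: shift (. Stack=[E + (] ptr=3 lookahead=( remaining=[( id ) ) / num * num $]
Step 7: shift (. Stack=[E + ( (] ptr=4 lookahead=id remaining=[id ) ) / num * num $]
Step 8: shift id. Stack=[E + ( ( id] ptr=5 lookahead=) remaining=[) ) / num * num $]
Step 9: reduce F->id. Stack=[E + ( ( F] ptr=5 lookahead=) remaining=[) ) / num * num $]
Step 10: reduce T->F. Stack=[E + ( ( T] ptr=5 lookahead=) remaining=[) ) / num * num $]
Step 11: reduce E->T. Stack=[E + ( ( E] ptr=5 lookahead=) remaining=[) ) / num * num $]
Step 12: shift ). Stack=[E + ( ( E )] ptr=6 lookahead=) remaining=[) / num * num $]
Step 13: reduce F->( E ). Stack=[E + ( F] ptr=6 lookahead=) remaining=[) / num * num $]
Step 14: reduce T->F. Stack=[E + ( T] ptr=6 lookahead=) remaining=[) / num * num $]
Step 15: reduce E->T. Stack=[E + ( E] ptr=6 lookahead=) remaining=[) / num * num $]
Step 16: shift ). Stack=[E + ( E )] ptr=7 lookahead=/ remaining=[/ num * num $]
Step 17: reduce F->( E ). Stack=[E + F] ptr=7 lookahead=/ remaining=[/ num * num $]
Step 18: reduce T->F. Stack=[E + T] ptr=7 lookahead=/ remaining=[/ num * num $]
Step 19: shift /. Stack=[E + T /] ptr=8 lookahead=num remaining=[num * num $]
Step 20: shift num. Stack=[E + T / num] ptr=9 lookahead=* remaining=[* num $]
Step 21: reduce F->num. Stack=[E + T / F] ptr=9 lookahead=* remaining=[* num $]
Step 22: reduce T->T / F. Stack=[E + T] ptr=9 lookahead=* remaining=[* num $]
Step 23: shift *. Stack=[E + T *] ptr=10 lookahead=num remaining=[num $]
Step 24: shift num. Stack=[E + T * num] ptr=11 lookahead=$ remaining=[$]
Step 25: reduce F->num. Stack=[E + T * F] ptr=11 lookahead=$ remaining=[$]
Step 26: reduce T->T * F. Stack=[E + T] ptr=11 lookahead=$ remaining=[$]
Step 27: reduce E->E + T. Stack=[E] ptr=11 lookahead=$ remaining=[$]
Step 28: accept. Stack=[E] ptr=11 lookahead=$ remaining=[$]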